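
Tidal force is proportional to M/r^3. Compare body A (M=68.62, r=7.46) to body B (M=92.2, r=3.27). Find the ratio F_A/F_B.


Ratio = (M1/r1^3) / (M2/r2^3) = (68.62/7.46^3) / (92.2/3.27^3) = 0.0627

0.0627


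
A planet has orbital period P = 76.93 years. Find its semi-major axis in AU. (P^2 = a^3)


a = P^(2/3) = 76.93^(2/3) = 18.0883

18.0883 AU


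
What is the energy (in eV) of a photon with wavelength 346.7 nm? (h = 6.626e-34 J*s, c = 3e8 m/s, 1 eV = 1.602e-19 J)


E = hc/lambda = 6.626e-34 * 3e8 / 3.467e-07 = 5.733e-19 J = 3.579 eV

3.579 eV


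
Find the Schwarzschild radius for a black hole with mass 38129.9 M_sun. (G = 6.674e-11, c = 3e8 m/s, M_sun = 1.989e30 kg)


M = 38129.9 * 1.989e30 kg = 7.58403711e+34 kg. rs = 2GM/c^2 = 2 * 6.674e-11 * 7.58403711e+34 / (3e8)^2 = 1.125e+08

1.125e+08 m


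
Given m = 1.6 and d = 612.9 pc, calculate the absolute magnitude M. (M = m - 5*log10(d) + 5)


M = m - 5*log10(d) + 5 = 1.6 - 5*log10(612.9) + 5 = -7.3369

-7.3369


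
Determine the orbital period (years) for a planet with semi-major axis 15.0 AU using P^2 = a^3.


P = a^(3/2) = 15.0^1.5 = 58.0948

58.0948 years


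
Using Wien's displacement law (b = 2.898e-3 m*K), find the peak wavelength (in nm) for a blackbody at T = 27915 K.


lam_max = b / T = 2.898e-3 / 27915 = 1.038e-07 m = 103.8152 nm

103.8152 nm


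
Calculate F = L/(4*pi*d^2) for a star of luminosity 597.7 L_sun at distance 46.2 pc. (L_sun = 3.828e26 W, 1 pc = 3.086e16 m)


F = L / (4*pi*d^2) = 2.288e+29 / (4*pi*(1.426e+18)^2) = 8.957e-09

8.957e-09 W/m^2


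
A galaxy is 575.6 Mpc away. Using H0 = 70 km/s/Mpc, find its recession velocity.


v = H0 * d = 70 * 575.6 = 40292.0

40292.0 km/s


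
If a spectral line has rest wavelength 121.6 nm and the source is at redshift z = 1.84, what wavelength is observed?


lam_obs = lam_emit * (1 + z) = 121.6 * (1 + 1.84) = 345.344

345.344 nm


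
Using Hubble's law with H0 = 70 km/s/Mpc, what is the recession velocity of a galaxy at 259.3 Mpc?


v = H0 * d = 70 * 259.3 = 18151.0

18151.0 km/s


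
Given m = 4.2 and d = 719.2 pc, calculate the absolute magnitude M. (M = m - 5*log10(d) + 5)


M = m - 5*log10(d) + 5 = 4.2 - 5*log10(719.2) + 5 = -5.0842

-5.0842


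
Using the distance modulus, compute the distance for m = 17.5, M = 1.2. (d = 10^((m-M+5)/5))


d = 10^((m - M + 5)/5) = 10^((17.5 - 1.2 + 5)/5) = 18197.0086

18197.0086 pc


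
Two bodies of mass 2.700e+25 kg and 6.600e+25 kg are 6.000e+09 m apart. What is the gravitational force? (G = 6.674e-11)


F = G*m1*m2/r^2 = 6.674e-11 * 2.700e+25 * 6.600e+25 / (6.000e+09)^2 = 6.674e-11 * 1.782e+51 / 3.600e+19 = 3.304e+21

3.304e+21 N


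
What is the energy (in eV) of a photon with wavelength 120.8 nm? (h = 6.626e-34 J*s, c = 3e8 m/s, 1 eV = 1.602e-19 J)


E = hc/lambda = 6.626e-34 * 3e8 / 1.208e-07 = 1.646e-18 J = 10.2717 eV

10.2717 eV


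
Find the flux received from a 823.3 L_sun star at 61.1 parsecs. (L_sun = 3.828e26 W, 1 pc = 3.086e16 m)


F = L / (4*pi*d^2) = 3.152e+29 / (4*pi*(1.886e+18)^2) = 7.054e-09

7.054e-09 W/m^2


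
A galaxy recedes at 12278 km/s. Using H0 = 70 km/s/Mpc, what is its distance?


d = v / H0 = 12278 / 70 = 175.4

175.4 Mpc


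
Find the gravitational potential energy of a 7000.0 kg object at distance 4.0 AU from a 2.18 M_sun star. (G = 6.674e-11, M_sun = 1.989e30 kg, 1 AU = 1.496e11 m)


M = 2.18 * 1.989e30 kg = 4.33602e+30 kg; r = 4.0 AU * 1.496e11 m/AU = 5.984e+11 m. U = -GM*m/r = -(6.674e-11 * 4.33602e+30 * 7000.0) / 5.984e+11 = -3.385e+12

-3.385e+12 J


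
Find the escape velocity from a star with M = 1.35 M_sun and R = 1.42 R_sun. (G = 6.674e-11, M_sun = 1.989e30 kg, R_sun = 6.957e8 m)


M = 1.35 * 1.989e30 kg = 2.68515e+30 kg; R = 1.42 * 6.957e8 m = 9.87894e+08 m. v_esc = sqrt(2GM/R) = sqrt(2 * 6.674e-11 * 2.68515e+30 / 9.87894e+08) = 602333.7537

602333.7537 m/s


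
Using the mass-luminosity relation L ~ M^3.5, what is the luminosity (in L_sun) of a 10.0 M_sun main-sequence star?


L/L_sun = (M/M_sun)^3.5 = 10.0^3.5 = 3162.2777

3162.2777 L_sun


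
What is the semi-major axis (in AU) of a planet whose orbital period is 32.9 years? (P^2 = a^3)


a = P^(2/3) = 32.9^(2/3) = 10.2675

10.2675 AU


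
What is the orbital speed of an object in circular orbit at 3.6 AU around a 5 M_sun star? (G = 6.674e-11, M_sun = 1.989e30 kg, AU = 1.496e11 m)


v = sqrt(GM/r) = sqrt(6.674e-11 * 9.945e+30 / 5.386e+11) = 35105.7655

35105.7655 m/s


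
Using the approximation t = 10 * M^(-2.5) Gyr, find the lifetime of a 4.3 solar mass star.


t = 10 * M^(-2.5) = 10 * 4.3^(-2.5) = 0.2608

0.2608 Gyr


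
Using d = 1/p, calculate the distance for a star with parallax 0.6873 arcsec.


d = 1/p = 1/0.6873 = 1.455

1.455 pc


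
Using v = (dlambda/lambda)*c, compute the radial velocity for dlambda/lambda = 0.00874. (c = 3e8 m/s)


v = (dlambda/lambda) * c = 0.00874 * 3e8 = 2.622e+06

2.622e+06 m/s


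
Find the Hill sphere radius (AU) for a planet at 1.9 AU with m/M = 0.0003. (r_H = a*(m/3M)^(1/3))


r_H = a * (m/3M)^(1/3) = 1.9 * (0.0003/3)^(1/3) = 0.0882

0.0882 AU


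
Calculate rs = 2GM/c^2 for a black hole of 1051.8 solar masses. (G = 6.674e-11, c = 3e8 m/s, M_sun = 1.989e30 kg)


M = 1051.8 * 1.989e30 kg = 2.0920302e+33 kg. rs = 2GM/c^2 = 2 * 6.674e-11 * 2.0920302e+33 / (3e8)^2 = 3.103e+06

3.103e+06 m


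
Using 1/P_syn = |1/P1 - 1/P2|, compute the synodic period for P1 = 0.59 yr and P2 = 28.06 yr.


1/P_syn = |1/P1 - 1/P2| = |1/0.59 - 1/28.06| => P_syn = 0.6027

0.6027 years


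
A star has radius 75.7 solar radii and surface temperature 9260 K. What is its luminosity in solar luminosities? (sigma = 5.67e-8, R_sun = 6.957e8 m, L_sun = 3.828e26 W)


R = 75.7 * 6.957e8 m = 5.266449e+10 m. L = 4*pi*R^2*sigma*T^4 = 4*pi*(5.266449e+10)^2 * 5.67e-8 * 9260^4 = 1.45302349e+31 W. L/L_sun = 1.45302349e+31 / 3.828e26 = 37957.7714

37957.7714 L_sun


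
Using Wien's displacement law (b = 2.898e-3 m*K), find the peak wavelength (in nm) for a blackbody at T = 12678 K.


lam_max = b / T = 2.898e-3 / 12678 = 2.286e-07 m = 228.585 nm

228.585 nm


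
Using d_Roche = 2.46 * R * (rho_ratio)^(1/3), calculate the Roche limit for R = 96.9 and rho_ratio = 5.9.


d_Roche = 2.46 * 96.9 * 5.9^(1/3) = 430.7344

430.7344


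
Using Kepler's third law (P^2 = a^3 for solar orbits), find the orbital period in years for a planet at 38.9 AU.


P = a^(3/2) = 38.9^1.5 = 242.6188

242.6188 years


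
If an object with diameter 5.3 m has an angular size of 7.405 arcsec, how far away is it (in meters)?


D = size / theta_rad, theta_rad = 7.405 * pi/(180*3600) = 3.590e-05, D = 147630.4488

147630.4488 m


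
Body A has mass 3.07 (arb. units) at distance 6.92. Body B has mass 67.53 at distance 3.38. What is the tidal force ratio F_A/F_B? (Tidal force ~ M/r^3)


Ratio = (M1/r1^3) / (M2/r2^3) = (3.07/6.92^3) / (67.53/3.38^3) = 0.0053

0.0053


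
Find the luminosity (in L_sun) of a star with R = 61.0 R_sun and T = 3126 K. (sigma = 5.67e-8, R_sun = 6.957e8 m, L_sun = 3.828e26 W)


R = 61.0 * 6.957e8 m = 4.24377e+10 m. L = 4*pi*R^2*sigma*T^4 = 4*pi*(4.24377e+10)^2 * 5.67e-8 * 3126^4 = 1.225328386e+29 W. L/L_sun = 1.225328386e+29 / 3.828e26 = 320.0962

320.0962 L_sun


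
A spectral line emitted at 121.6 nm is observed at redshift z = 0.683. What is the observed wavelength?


lam_obs = lam_emit * (1 + z) = 121.6 * (1 + 0.683) = 204.6528

204.6528 nm


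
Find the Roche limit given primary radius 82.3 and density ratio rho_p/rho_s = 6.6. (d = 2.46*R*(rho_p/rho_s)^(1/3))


d_Roche = 2.46 * 82.3 * 6.6^(1/3) = 379.7662

379.7662


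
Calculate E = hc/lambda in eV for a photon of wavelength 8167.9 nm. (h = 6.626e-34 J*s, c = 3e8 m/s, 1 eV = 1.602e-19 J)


E = hc/lambda = 6.626e-34 * 3e8 / 8.168e-06 = 2.434e-20 J = 0.1519 eV

0.1519 eV


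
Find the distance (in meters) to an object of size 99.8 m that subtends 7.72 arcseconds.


D = size / theta_rad, theta_rad = 7.72 * pi/(180*3600) = 3.743e-05, D = 2.666e+06

2.666e+06 m


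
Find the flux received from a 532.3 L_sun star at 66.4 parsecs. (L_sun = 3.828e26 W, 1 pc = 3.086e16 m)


F = L / (4*pi*d^2) = 2.038e+29 / (4*pi*(2.049e+18)^2) = 3.862e-09

3.862e-09 W/m^2


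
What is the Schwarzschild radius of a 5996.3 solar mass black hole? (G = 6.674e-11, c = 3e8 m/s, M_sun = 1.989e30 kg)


M = 5996.3 * 1.989e30 kg = 1.19266407e+34 kg. rs = 2GM/c^2 = 2 * 6.674e-11 * 1.19266407e+34 / (3e8)^2 = 1.769e+07

1.769e+07 m


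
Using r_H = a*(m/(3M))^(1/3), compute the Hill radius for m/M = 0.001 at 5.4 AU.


r_H = a * (m/3M)^(1/3) = 5.4 * (0.001/3)^(1/3) = 0.3744

0.3744 AU


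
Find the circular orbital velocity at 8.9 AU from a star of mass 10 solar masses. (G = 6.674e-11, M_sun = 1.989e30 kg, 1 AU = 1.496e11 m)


v = sqrt(GM/r) = sqrt(6.674e-11 * 1.989e+31 / 1.331e+12) = 31575.4605

31575.4605 m/s


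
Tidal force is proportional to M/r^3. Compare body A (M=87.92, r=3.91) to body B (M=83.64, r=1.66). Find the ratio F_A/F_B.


Ratio = (M1/r1^3) / (M2/r2^3) = (87.92/3.91^3) / (83.64/1.66^3) = 0.0804

0.0804


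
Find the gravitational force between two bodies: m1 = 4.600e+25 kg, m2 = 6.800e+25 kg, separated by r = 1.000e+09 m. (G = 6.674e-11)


F = G*m1*m2/r^2 = 6.674e-11 * 4.600e+25 * 6.800e+25 / (1.000e+09)^2 = 6.674e-11 * 3.128e+51 / 1.000e+18 = 2.088e+23

2.088e+23 N


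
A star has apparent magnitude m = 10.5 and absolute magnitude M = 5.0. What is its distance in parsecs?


d = 10^((m - M + 5)/5) = 10^((10.5 - 5.0 + 5)/5) = 125.8925

125.8925 pc


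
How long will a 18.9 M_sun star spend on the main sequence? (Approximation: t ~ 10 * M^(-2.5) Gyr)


t = 10 * M^(-2.5) = 10 * 18.9^(-2.5) = 0.0064

0.0064 Gyr


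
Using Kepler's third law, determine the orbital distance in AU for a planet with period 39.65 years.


a = P^(2/3) = 39.65^(2/3) = 11.6277

11.6277 AU


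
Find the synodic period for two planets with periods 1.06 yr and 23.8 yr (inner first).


1/P_syn = |1/P1 - 1/P2| = |1/1.06 - 1/23.8| => P_syn = 1.1094

1.1094 years


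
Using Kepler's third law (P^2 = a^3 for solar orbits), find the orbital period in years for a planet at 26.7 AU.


P = a^(3/2) = 26.7^1.5 = 137.9644

137.9644 years


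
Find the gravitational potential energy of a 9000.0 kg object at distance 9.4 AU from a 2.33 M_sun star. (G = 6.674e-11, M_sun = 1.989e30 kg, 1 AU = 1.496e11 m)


M = 2.33 * 1.989e30 kg = 4.63437e+30 kg; r = 9.4 AU * 1.496e11 m/AU = 1.40624e+12 m. U = -GM*m/r = -(6.674e-11 * 4.63437e+30 * 9000.0) / 1.40624e+12 = -1.980e+12

-1.980e+12 J


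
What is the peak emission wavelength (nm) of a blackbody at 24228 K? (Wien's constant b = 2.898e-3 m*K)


lam_max = b / T = 2.898e-3 / 24228 = 1.196e-07 m = 119.6137 nm

119.6137 nm


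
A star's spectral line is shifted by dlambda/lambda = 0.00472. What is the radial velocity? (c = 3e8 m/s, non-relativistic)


v = (dlambda/lambda) * c = 0.00472 * 3e8 = 1.416e+06

1.416e+06 m/s


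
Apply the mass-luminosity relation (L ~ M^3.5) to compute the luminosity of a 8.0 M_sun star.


L/L_sun = (M/M_sun)^3.5 = 8.0^3.5 = 1448.1547

1448.1547 L_sun


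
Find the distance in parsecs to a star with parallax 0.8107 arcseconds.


d = 1/p = 1/0.8107 = 1.2335

1.2335 pc


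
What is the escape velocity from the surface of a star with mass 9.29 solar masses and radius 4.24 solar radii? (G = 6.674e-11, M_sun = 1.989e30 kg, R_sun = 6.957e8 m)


M = 9.29 * 1.989e30 kg = 1.847781e+31 kg; R = 4.24 * 6.957e8 m = 2.949768e+09 m. v_esc = sqrt(2GM/R) = sqrt(2 * 6.674e-11 * 1.847781e+31 / 2.949768e+09) = 914406.738

914406.738 m/s


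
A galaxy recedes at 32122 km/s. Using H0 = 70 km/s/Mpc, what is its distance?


d = v / H0 = 32122 / 70 = 458.8857

458.8857 Mpc


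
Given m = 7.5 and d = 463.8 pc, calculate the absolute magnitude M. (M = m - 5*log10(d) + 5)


M = m - 5*log10(d) + 5 = 7.5 - 5*log10(463.8) + 5 = -0.8317

-0.8317


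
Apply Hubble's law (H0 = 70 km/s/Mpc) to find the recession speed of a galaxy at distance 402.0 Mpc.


v = H0 * d = 70 * 402.0 = 28140.0

28140.0 km/s


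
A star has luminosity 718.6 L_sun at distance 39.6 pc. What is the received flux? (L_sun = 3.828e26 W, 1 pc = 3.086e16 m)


F = L / (4*pi*d^2) = 2.751e+29 / (4*pi*(1.222e+18)^2) = 1.466e-08

1.466e-08 W/m^2


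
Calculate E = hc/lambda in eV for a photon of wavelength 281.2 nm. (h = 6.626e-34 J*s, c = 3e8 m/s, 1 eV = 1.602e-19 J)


E = hc/lambda = 6.626e-34 * 3e8 / 2.812e-07 = 7.069e-19 J = 4.4126 eV

4.4126 eV


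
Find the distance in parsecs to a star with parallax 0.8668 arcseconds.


d = 1/p = 1/0.8668 = 1.1537

1.1537 pc


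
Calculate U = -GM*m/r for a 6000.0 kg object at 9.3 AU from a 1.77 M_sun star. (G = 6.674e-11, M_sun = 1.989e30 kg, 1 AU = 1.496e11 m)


M = 1.77 * 1.989e30 kg = 3.52053e+30 kg; r = 9.3 AU * 1.496e11 m/AU = 1.39128e+12 m. U = -GM*m/r = -(6.674e-11 * 3.52053e+30 * 6000.0) / 1.39128e+12 = -1.013e+12

-1.013e+12 J


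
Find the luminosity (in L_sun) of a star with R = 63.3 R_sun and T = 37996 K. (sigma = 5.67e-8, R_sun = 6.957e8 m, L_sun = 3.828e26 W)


R = 63.3 * 6.957e8 m = 4.403781e+10 m. L = 4*pi*R^2*sigma*T^4 = 4*pi*(4.403781e+10)^2 * 5.67e-8 * 37996^4 = 2.880022401e+33 W. L/L_sun = 2.880022401e+33 / 3.828e26 = 7.524e+06

7.524e+06 L_sun


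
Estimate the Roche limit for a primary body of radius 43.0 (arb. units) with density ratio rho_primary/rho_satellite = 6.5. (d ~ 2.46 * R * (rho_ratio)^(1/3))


d_Roche = 2.46 * 43.0 * 6.5^(1/3) = 197.4125

197.4125


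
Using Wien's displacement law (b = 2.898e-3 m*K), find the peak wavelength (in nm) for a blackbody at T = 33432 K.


lam_max = b / T = 2.898e-3 / 33432 = 8.668e-08 m = 86.6834 nm

86.6834 nm


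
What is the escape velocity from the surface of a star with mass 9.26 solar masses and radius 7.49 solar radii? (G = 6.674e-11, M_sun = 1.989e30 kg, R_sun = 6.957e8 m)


M = 9.26 * 1.989e30 kg = 1.841814e+31 kg; R = 7.49 * 6.957e8 m = 5.210793e+09 m. v_esc = sqrt(2GM/R) = sqrt(2 * 6.674e-11 * 1.841814e+31 / 5.210793e+09) = 686877.1567

686877.1567 m/s


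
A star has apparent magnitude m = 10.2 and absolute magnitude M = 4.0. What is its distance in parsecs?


d = 10^((m - M + 5)/5) = 10^((10.2 - 4.0 + 5)/5) = 173.7801

173.7801 pc


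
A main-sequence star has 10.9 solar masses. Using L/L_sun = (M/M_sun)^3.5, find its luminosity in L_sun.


L/L_sun = (M/M_sun)^3.5 = 10.9^3.5 = 4275.5574

4275.5574 L_sun


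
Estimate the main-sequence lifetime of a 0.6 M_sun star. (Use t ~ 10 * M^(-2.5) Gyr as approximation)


t = 10 * M^(-2.5) = 10 * 0.6^(-2.5) = 35.861

35.861 Gyr


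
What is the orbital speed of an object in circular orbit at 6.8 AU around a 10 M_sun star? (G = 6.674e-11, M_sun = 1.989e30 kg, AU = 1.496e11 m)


v = sqrt(GM/r) = sqrt(6.674e-11 * 1.989e+31 / 1.017e+12) = 36123.5347

36123.5347 m/s


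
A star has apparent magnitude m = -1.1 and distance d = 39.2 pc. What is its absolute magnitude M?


M = m - 5*log10(d) + 5 = -1.1 - 5*log10(39.2) + 5 = -4.0664

-4.0664


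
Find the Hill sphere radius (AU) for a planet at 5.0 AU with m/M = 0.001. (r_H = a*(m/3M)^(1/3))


r_H = a * (m/3M)^(1/3) = 5.0 * (0.001/3)^(1/3) = 0.3467

0.3467 AU


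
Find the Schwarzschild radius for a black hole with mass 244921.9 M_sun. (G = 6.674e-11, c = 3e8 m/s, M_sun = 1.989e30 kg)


M = 244921.9 * 1.989e30 kg = 4.871496591e+35 kg. rs = 2GM/c^2 = 2 * 6.674e-11 * 4.871496591e+35 / (3e8)^2 = 7.225e+08

7.225e+08 m


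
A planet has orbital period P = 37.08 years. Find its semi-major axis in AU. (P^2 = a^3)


a = P^(2/3) = 37.08^(2/3) = 11.1197

11.1197 AU


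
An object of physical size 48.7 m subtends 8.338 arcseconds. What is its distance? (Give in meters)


D = size / theta_rad, theta_rad = 8.338 * pi/(180*3600) = 4.042e-05, D = 1.205e+06

1.205e+06 m


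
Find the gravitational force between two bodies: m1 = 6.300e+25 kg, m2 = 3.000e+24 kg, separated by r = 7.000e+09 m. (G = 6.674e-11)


F = G*m1*m2/r^2 = 6.674e-11 * 6.300e+25 * 3.000e+24 / (7.000e+09)^2 = 6.674e-11 * 1.890e+50 / 4.900e+19 = 2.574e+20

2.574e+20 N


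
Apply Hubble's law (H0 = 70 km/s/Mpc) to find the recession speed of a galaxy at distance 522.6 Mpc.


v = H0 * d = 70 * 522.6 = 36582.0

36582.0 km/s


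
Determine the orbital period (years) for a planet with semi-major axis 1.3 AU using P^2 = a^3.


P = a^(3/2) = 1.3^1.5 = 1.4822

1.4822 years


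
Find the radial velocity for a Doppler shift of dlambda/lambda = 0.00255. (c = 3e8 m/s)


v = (dlambda/lambda) * c = 0.00255 * 3e8 = 765000.0

765000.0 m/s


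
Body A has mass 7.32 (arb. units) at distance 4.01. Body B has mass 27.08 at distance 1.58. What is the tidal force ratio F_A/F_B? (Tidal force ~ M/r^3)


Ratio = (M1/r1^3) / (M2/r2^3) = (7.32/4.01^3) / (27.08/1.58^3) = 0.0165

0.0165


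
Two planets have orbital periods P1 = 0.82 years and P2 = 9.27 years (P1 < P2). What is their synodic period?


1/P_syn = |1/P1 - 1/P2| = |1/0.82 - 1/9.27| => P_syn = 0.8996

0.8996 years


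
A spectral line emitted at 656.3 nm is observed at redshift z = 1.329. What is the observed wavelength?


lam_obs = lam_emit * (1 + z) = 656.3 * (1 + 1.329) = 1528.5227

1528.5227 nm


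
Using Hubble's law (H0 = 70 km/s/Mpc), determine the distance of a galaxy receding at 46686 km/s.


d = v / H0 = 46686 / 70 = 666.9429

666.9429 Mpc


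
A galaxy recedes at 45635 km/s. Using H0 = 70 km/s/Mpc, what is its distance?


d = v / H0 = 45635 / 70 = 651.9286

651.9286 Mpc


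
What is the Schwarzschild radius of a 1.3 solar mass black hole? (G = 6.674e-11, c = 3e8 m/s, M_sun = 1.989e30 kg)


M = 1.3 * 1.989e30 kg = 2.5857e+30 kg. rs = 2GM/c^2 = 2 * 6.674e-11 * 2.5857e+30 / (3e8)^2 = 3834.8804

3834.8804 m


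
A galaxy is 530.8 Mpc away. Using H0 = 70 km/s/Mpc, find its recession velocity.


v = H0 * d = 70 * 530.8 = 37156.0

37156.0 km/s


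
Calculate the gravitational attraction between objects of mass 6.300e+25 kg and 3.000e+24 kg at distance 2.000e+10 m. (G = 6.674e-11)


F = G*m1*m2/r^2 = 6.674e-11 * 6.300e+25 * 3.000e+24 / (2.000e+10)^2 = 6.674e-11 * 1.890e+50 / 4.000e+20 = 3.153e+19

3.153e+19 N


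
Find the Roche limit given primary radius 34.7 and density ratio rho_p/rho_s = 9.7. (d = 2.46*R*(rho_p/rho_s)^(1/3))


d_Roche = 2.46 * 34.7 * 9.7^(1/3) = 182.0491

182.0491


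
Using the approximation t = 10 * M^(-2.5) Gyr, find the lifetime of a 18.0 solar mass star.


t = 10 * M^(-2.5) = 10 * 18.0^(-2.5) = 0.0073

0.0073 Gyr


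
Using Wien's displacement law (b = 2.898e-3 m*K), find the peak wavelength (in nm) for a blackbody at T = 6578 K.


lam_max = b / T = 2.898e-3 / 6578 = 4.406e-07 m = 440.5594 nm

440.5594 nm


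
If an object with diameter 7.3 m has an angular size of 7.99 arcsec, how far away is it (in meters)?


D = size / theta_rad, theta_rad = 7.99 * pi/(180*3600) = 3.874e-05, D = 188452.201

188452.201 m


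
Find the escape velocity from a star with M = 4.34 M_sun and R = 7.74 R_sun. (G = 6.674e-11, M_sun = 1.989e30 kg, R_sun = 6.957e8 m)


M = 4.34 * 1.989e30 kg = 8.63226e+30 kg; R = 7.74 * 6.957e8 m = 5.384718e+09 m. v_esc = sqrt(2GM/R) = sqrt(2 * 6.674e-11 * 8.63226e+30 / 5.384718e+09) = 462582.1532

462582.1532 m/s


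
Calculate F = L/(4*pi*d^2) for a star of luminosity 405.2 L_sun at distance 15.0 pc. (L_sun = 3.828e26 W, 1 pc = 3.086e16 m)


F = L / (4*pi*d^2) = 1.551e+29 / (4*pi*(4.629e+17)^2) = 5.760e-08

5.760e-08 W/m^2


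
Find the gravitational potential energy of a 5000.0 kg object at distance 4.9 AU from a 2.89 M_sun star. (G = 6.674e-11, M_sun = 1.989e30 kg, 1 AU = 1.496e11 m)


M = 2.89 * 1.989e30 kg = 5.74821e+30 kg; r = 4.9 AU * 1.496e11 m/AU = 7.3304e+11 m. U = -GM*m/r = -(6.674e-11 * 5.74821e+30 * 5000.0) / 7.3304e+11 = -2.617e+12

-2.617e+12 J


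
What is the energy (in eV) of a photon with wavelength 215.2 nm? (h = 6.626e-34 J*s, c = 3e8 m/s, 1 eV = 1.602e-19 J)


E = hc/lambda = 6.626e-34 * 3e8 / 2.152e-07 = 9.237e-19 J = 5.7659 eV

5.7659 eV


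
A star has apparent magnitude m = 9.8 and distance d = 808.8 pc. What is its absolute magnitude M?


M = m - 5*log10(d) + 5 = 9.8 - 5*log10(808.8) + 5 = 0.2608

0.2608


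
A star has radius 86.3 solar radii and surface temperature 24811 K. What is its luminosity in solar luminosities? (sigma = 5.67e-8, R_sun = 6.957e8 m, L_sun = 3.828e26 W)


R = 86.3 * 6.957e8 m = 6.003891e+10 m. L = 4*pi*R^2*sigma*T^4 = 4*pi*(6.003891e+10)^2 * 5.67e-8 * 24811^4 = 9.732750627e+32 W. L/L_sun = 9.732750627e+32 / 3.828e26 = 2.543e+06

2.543e+06 L_sun


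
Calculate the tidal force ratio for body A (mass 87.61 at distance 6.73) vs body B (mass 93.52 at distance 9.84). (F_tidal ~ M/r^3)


Ratio = (M1/r1^3) / (M2/r2^3) = (87.61/6.73^3) / (93.52/9.84^3) = 2.9281

2.9281


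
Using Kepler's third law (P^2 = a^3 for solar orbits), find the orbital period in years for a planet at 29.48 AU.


P = a^(3/2) = 29.48^1.5 = 160.0631

160.0631 years


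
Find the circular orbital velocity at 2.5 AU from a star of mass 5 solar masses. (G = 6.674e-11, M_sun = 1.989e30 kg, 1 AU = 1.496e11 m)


v = sqrt(GM/r) = sqrt(6.674e-11 * 9.945e+30 / 3.740e+11) = 42126.9186

42126.9186 m/s


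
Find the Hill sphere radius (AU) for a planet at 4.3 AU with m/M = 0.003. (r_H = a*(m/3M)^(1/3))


r_H = a * (m/3M)^(1/3) = 4.3 * (0.003/3)^(1/3) = 0.43

0.43 AU


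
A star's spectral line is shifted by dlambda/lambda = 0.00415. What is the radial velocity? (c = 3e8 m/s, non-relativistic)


v = (dlambda/lambda) * c = 0.00415 * 3e8 = 1.245e+06

1.245e+06 m/s


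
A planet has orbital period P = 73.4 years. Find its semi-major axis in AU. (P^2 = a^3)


a = P^(2/3) = 73.4^(2/3) = 17.5306

17.5306 AU


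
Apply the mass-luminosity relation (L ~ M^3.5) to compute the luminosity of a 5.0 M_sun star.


L/L_sun = (M/M_sun)^3.5 = 5.0^3.5 = 279.5085

279.5085 L_sun


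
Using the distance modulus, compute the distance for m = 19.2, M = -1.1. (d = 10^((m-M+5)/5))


d = 10^((m - M + 5)/5) = 10^((19.2 - -1.1 + 5)/5) = 114815.3621

114815.3621 pc


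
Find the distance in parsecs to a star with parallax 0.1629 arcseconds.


d = 1/p = 1/0.1629 = 6.1387

6.1387 pc


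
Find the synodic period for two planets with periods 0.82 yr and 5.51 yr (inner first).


1/P_syn = |1/P1 - 1/P2| = |1/0.82 - 1/5.51| => P_syn = 0.9634

0.9634 years


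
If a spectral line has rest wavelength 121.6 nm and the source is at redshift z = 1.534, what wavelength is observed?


lam_obs = lam_emit * (1 + z) = 121.6 * (1 + 1.534) = 308.1344

308.1344 nm


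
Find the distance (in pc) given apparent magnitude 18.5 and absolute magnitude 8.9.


d = 10^((m - M + 5)/5) = 10^((18.5 - 8.9 + 5)/5) = 831.7638

831.7638 pc


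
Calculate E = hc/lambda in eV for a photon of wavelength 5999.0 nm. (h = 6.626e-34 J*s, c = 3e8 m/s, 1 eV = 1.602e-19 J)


E = hc/lambda = 6.626e-34 * 3e8 / 5.999e-06 = 3.314e-20 J = 0.2068 eV

0.2068 eV


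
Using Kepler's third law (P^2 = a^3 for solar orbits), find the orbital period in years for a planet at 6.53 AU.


P = a^(3/2) = 6.53^1.5 = 16.6867

16.6867 years


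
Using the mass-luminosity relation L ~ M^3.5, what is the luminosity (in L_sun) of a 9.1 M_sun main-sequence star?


L/L_sun = (M/M_sun)^3.5 = 9.1^3.5 = 2273.2378

2273.2378 L_sun


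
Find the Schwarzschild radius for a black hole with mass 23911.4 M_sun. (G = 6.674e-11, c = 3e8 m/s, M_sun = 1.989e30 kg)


M = 23911.4 * 1.989e30 kg = 4.75597746e+34 kg. rs = 2GM/c^2 = 2 * 6.674e-11 * 4.75597746e+34 / (3e8)^2 = 7.054e+07

7.054e+07 m


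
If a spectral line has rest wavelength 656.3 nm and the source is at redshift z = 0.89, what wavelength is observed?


lam_obs = lam_emit * (1 + z) = 656.3 * (1 + 0.89) = 1240.407

1240.407 nm


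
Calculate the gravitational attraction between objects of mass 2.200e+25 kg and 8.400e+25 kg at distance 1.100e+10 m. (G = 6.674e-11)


F = G*m1*m2/r^2 = 6.674e-11 * 2.200e+25 * 8.400e+25 / (1.100e+10)^2 = 6.674e-11 * 1.848e+51 / 1.210e+20 = 1.019e+21

1.019e+21 N


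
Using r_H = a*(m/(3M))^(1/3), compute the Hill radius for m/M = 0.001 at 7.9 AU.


r_H = a * (m/3M)^(1/3) = 7.9 * (0.001/3)^(1/3) = 0.5478

0.5478 AU


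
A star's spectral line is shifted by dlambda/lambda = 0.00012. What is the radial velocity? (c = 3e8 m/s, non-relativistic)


v = (dlambda/lambda) * c = 0.00012 * 3e8 = 36000.0

36000.0 m/s


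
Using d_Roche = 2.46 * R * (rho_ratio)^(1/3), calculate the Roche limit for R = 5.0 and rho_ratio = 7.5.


d_Roche = 2.46 * 5.0 * 7.5^(1/3) = 24.0764

24.0764


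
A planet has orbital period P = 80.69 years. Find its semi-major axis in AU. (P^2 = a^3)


a = P^(2/3) = 80.69^(2/3) = 18.673

18.673 AU


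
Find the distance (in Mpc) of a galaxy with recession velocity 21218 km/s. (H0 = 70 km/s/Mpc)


d = v / H0 = 21218 / 70 = 303.1143

303.1143 Mpc


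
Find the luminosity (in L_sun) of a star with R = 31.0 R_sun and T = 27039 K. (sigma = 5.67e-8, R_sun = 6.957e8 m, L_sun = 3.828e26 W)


R = 31.0 * 6.957e8 m = 2.15667e+10 m. L = 4*pi*R^2*sigma*T^4 = 4*pi*(2.15667e+10)^2 * 5.67e-8 * 27039^4 = 1.771425208e+32 W. L/L_sun = 1.771425208e+32 / 3.828e26 = 462754.7564

462754.7564 L_sun


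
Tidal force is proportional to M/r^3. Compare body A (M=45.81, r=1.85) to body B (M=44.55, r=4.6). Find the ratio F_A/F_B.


Ratio = (M1/r1^3) / (M2/r2^3) = (45.81/1.85^3) / (44.55/4.6^3) = 15.8078

15.8078


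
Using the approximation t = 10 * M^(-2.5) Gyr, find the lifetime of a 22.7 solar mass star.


t = 10 * M^(-2.5) = 10 * 22.7^(-2.5) = 0.0041

0.0041 Gyr


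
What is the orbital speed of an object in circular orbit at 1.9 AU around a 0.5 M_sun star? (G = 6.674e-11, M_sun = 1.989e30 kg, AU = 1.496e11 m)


v = sqrt(GM/r) = sqrt(6.674e-11 * 9.945e+29 / 2.842e+11) = 15281.0395

15281.0395 m/s


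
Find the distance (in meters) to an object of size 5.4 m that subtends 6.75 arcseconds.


D = size / theta_rad, theta_rad = 6.75 * pi/(180*3600) = 3.272e-05, D = 165011.845

165011.845 m


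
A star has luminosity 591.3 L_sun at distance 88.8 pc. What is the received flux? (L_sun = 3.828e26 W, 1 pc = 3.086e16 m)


F = L / (4*pi*d^2) = 2.263e+29 / (4*pi*(2.740e+18)^2) = 2.399e-09

2.399e-09 W/m^2


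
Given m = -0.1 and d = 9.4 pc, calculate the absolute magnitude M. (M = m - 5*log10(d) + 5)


M = m - 5*log10(d) + 5 = -0.1 - 5*log10(9.4) + 5 = 0.0344

0.0344


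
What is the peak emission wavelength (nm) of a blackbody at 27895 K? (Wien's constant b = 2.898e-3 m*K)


lam_max = b / T = 2.898e-3 / 27895 = 1.039e-07 m = 103.8896 nm

103.8896 nm


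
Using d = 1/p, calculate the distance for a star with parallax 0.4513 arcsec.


d = 1/p = 1/0.4513 = 2.2158

2.2158 pc


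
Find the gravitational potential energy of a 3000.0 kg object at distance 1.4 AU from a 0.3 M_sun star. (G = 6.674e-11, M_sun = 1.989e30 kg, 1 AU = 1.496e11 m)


M = 0.3 * 1.989e30 kg = 5.967e+29 kg; r = 1.4 AU * 1.496e11 m/AU = 2.0944e+11 m. U = -GM*m/r = -(6.674e-11 * 5.967e+29 * 3000.0) / 2.0944e+11 = -5.704e+11

-5.704e+11 J


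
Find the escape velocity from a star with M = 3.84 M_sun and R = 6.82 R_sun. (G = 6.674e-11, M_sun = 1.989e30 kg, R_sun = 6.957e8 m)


M = 3.84 * 1.989e30 kg = 7.63776e+30 kg; R = 6.82 * 6.957e8 m = 4.744674e+09 m. v_esc = sqrt(2GM/R) = sqrt(2 * 6.674e-11 * 7.63776e+30 / 4.744674e+09) = 463540.7443

463540.7443 m/s


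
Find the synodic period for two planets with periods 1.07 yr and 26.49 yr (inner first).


1/P_syn = |1/P1 - 1/P2| = |1/1.07 - 1/26.49| => P_syn = 1.115

1.115 years


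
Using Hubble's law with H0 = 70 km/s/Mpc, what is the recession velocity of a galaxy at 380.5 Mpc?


v = H0 * d = 70 * 380.5 = 26635.0

26635.0 km/s


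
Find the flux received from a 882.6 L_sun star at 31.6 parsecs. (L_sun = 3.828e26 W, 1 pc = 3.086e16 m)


F = L / (4*pi*d^2) = 3.379e+29 / (4*pi*(9.752e+17)^2) = 2.827e-08

2.827e-08 W/m^2


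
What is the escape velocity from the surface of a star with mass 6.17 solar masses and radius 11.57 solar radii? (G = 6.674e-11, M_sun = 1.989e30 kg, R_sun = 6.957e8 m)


M = 6.17 * 1.989e30 kg = 1.227213e+31 kg; R = 11.57 * 6.957e8 m = 8.049249e+09 m. v_esc = sqrt(2GM/R) = sqrt(2 * 6.674e-11 * 1.227213e+31 / 8.049249e+09) = 451118.2444

451118.2444 m/s


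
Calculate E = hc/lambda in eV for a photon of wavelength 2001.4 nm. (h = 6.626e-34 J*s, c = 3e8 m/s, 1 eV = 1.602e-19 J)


E = hc/lambda = 6.626e-34 * 3e8 / 2.001e-06 = 9.932e-20 J = 0.62 eV

0.62 eV


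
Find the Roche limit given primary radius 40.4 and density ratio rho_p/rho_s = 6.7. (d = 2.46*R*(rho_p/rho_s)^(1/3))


d_Roche = 2.46 * 40.4 * 6.7^(1/3) = 187.3591

187.3591


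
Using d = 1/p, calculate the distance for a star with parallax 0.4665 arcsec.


d = 1/p = 1/0.4665 = 2.1436

2.1436 pc


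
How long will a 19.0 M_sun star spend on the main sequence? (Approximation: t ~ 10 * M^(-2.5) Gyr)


t = 10 * M^(-2.5) = 10 * 19.0^(-2.5) = 0.0064

0.0064 Gyr


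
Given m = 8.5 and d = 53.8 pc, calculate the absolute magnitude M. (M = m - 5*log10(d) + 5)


M = m - 5*log10(d) + 5 = 8.5 - 5*log10(53.8) + 5 = 4.8461

4.8461


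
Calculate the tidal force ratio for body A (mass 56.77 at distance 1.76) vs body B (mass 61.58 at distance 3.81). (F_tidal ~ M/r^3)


Ratio = (M1/r1^3) / (M2/r2^3) = (56.77/1.76^3) / (61.58/3.81^3) = 9.3523

9.3523


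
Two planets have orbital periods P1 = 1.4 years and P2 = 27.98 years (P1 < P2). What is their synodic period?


1/P_syn = |1/P1 - 1/P2| = |1/1.4 - 1/27.98| => P_syn = 1.4737

1.4737 years


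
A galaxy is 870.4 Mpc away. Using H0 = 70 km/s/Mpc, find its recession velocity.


v = H0 * d = 70 * 870.4 = 60928.0

60928.0 km/s


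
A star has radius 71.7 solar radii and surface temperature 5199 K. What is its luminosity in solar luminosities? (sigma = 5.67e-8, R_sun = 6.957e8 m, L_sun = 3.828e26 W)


R = 71.7 * 6.957e8 m = 4.988169e+10 m. L = 4*pi*R^2*sigma*T^4 = 4*pi*(4.988169e+10)^2 * 5.67e-8 * 5199^4 = 1.295252713e+30 W. L/L_sun = 1.295252713e+30 / 3.828e26 = 3383.6278

3383.6278 L_sun


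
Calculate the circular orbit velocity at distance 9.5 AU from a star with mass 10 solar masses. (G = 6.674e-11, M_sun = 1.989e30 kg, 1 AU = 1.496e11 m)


v = sqrt(GM/r) = sqrt(6.674e-11 * 1.989e+31 / 1.421e+12) = 30562.079

30562.079 m/s


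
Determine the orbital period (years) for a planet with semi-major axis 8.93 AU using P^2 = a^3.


P = a^(3/2) = 8.93^1.5 = 26.6856

26.6856 years


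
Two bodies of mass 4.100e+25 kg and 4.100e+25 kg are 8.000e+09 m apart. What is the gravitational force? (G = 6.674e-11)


F = G*m1*m2/r^2 = 6.674e-11 * 4.100e+25 * 4.100e+25 / (8.000e+09)^2 = 6.674e-11 * 1.681e+51 / 6.400e+19 = 1.753e+21

1.753e+21 N


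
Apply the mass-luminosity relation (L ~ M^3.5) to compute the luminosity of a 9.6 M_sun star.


L/L_sun = (M/M_sun)^3.5 = 9.6^3.5 = 2741.2542

2741.2542 L_sun


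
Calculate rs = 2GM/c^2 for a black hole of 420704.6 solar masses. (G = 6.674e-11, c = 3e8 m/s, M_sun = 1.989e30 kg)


M = 420704.6 * 1.989e30 kg = 8.367814494e+35 kg. rs = 2GM/c^2 = 2 * 6.674e-11 * 8.367814494e+35 / (3e8)^2 = 1.241e+09

1.241e+09 m


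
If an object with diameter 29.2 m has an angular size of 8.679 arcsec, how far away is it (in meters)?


D = size / theta_rad, theta_rad = 8.679 * pi/(180*3600) = 4.208e-05, D = 693966.1646

693966.1646 m


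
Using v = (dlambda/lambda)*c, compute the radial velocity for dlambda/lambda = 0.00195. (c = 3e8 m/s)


v = (dlambda/lambda) * c = 0.00195 * 3e8 = 585000.0

585000.0 m/s


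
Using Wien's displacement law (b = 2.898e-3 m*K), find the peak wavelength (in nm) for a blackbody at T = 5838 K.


lam_max = b / T = 2.898e-3 / 5838 = 4.964e-07 m = 496.4029 nm

496.4029 nm


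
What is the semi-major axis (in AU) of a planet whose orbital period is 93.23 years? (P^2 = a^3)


a = P^(2/3) = 93.23^(2/3) = 20.5607

20.5607 AU


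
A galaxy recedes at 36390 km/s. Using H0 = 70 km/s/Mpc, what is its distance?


d = v / H0 = 36390 / 70 = 519.8571

519.8571 Mpc


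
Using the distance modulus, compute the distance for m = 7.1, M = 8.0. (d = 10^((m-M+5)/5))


d = 10^((m - M + 5)/5) = 10^((7.1 - 8.0 + 5)/5) = 6.6069

6.6069 pc


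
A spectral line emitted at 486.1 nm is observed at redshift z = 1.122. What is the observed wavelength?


lam_obs = lam_emit * (1 + z) = 486.1 * (1 + 1.122) = 1031.5042

1031.5042 nm


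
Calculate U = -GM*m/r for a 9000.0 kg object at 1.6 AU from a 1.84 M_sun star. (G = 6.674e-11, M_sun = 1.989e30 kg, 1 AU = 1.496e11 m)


M = 1.84 * 1.989e30 kg = 3.65976e+30 kg; r = 1.6 AU * 1.496e11 m/AU = 2.3936e+11 m. U = -GM*m/r = -(6.674e-11 * 3.65976e+30 * 9000.0) / 2.3936e+11 = -9.184e+12

-9.184e+12 J


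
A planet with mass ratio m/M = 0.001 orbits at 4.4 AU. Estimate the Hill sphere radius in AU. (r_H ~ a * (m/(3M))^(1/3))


r_H = a * (m/3M)^(1/3) = 4.4 * (0.001/3)^(1/3) = 0.3051

0.3051 AU


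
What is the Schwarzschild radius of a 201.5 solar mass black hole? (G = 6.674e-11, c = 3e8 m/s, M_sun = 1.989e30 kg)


M = 201.5 * 1.989e30 kg = 4.007835e+32 kg. rs = 2GM/c^2 = 2 * 6.674e-11 * 4.007835e+32 / (3e8)^2 = 594406.462

594406.462 m


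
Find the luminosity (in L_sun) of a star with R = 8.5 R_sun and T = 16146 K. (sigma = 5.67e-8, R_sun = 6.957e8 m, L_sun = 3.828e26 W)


R = 8.5 * 6.957e8 m = 5.91345e+09 m. L = 4*pi*R^2*sigma*T^4 = 4*pi*(5.91345e+09)^2 * 5.67e-8 * 16146^4 = 1.693302594e+30 W. L/L_sun = 1.693302594e+30 / 3.828e26 = 4423.4655

4423.4655 L_sun


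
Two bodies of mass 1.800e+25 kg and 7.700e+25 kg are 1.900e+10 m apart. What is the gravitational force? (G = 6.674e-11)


F = G*m1*m2/r^2 = 6.674e-11 * 1.800e+25 * 7.700e+25 / (1.900e+10)^2 = 6.674e-11 * 1.386e+51 / 3.610e+20 = 2.562e+20

2.562e+20 N


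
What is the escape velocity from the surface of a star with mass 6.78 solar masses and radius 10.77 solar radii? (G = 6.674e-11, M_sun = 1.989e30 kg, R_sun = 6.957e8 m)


M = 6.78 * 1.989e30 kg = 1.348542e+31 kg; R = 10.77 * 6.957e8 m = 7.492689e+09 m. v_esc = sqrt(2GM/R) = sqrt(2 * 6.674e-11 * 1.348542e+31 / 7.492689e+09) = 490141.5097

490141.5097 m/s


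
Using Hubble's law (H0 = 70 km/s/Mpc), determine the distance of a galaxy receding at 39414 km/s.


d = v / H0 = 39414 / 70 = 563.0571

563.0571 Mpc


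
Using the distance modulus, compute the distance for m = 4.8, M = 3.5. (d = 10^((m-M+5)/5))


d = 10^((m - M + 5)/5) = 10^((4.8 - 3.5 + 5)/5) = 18.197

18.197 pc


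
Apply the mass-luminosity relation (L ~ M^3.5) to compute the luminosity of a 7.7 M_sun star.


L/L_sun = (M/M_sun)^3.5 = 7.7^3.5 = 1266.8277

1266.8277 L_sun


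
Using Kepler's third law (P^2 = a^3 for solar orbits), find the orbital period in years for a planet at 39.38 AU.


P = a^(3/2) = 39.38^1.5 = 247.1232

247.1232 years


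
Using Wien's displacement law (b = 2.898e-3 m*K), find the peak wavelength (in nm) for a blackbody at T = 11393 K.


lam_max = b / T = 2.898e-3 / 11393 = 2.544e-07 m = 254.3667 nm

254.3667 nm


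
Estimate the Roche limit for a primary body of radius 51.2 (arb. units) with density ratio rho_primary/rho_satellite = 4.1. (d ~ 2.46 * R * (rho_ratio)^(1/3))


d_Roche = 2.46 * 51.2 * 4.1^(1/3) = 201.5888

201.5888


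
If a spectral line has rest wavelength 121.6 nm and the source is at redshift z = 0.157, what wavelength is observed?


lam_obs = lam_emit * (1 + z) = 121.6 * (1 + 0.157) = 140.6912

140.6912 nm


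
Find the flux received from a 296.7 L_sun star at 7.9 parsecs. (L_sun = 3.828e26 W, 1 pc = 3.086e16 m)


F = L / (4*pi*d^2) = 1.136e+29 / (4*pi*(2.438e+17)^2) = 1.521e-07

1.521e-07 W/m^2


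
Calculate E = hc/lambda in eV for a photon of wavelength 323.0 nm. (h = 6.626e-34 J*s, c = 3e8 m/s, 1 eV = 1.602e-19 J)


E = hc/lambda = 6.626e-34 * 3e8 / 3.230e-07 = 6.154e-19 J = 3.8416 eV

3.8416 eV


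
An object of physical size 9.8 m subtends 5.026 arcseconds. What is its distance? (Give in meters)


D = size / theta_rad, theta_rad = 5.026 * pi/(180*3600) = 2.437e-05, D = 402187.6445

402187.6445 m


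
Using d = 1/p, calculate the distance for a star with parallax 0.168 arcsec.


d = 1/p = 1/0.168 = 5.9524

5.9524 pc


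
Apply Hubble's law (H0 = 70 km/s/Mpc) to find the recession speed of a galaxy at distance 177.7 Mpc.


v = H0 * d = 70 * 177.7 = 12439.0

12439.0 km/s


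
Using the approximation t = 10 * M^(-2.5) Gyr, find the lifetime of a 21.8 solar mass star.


t = 10 * M^(-2.5) = 10 * 21.8^(-2.5) = 0.0045

0.0045 Gyr


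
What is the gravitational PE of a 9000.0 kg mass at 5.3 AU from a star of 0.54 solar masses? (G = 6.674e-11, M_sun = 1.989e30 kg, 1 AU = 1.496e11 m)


M = 0.54 * 1.989e30 kg = 1.07406e+30 kg; r = 5.3 AU * 1.496e11 m/AU = 7.9288e+11 m. U = -GM*m/r = -(6.674e-11 * 1.07406e+30 * 9000.0) / 7.9288e+11 = -8.137e+11

-8.137e+11 J


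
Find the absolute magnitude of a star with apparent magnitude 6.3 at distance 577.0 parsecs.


M = m - 5*log10(d) + 5 = 6.3 - 5*log10(577.0) + 5 = -2.5059

-2.5059


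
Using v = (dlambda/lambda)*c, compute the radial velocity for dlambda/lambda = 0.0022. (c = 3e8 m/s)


v = (dlambda/lambda) * c = 0.0022 * 3e8 = 660000.0

660000.0 m/s


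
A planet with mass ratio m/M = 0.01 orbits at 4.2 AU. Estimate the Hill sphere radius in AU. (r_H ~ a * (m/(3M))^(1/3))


r_H = a * (m/3M)^(1/3) = 4.2 * (0.01/3)^(1/3) = 0.6274

0.6274 AU


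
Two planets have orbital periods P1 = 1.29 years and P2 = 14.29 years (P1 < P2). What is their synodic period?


1/P_syn = |1/P1 - 1/P2| = |1/1.29 - 1/14.29| => P_syn = 1.418

1.418 years


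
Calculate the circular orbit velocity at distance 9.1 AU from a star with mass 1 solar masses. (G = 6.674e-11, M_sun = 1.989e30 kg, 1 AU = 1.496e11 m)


v = sqrt(GM/r) = sqrt(6.674e-11 * 1.989e+30 / 1.361e+12) = 9874.702

9874.702 m/s


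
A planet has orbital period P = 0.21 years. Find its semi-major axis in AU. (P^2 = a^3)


a = P^(2/3) = 0.21^(2/3) = 0.3533

0.3533 AU


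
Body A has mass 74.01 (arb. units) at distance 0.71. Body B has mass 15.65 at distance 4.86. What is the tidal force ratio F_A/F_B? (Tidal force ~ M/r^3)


Ratio = (M1/r1^3) / (M2/r2^3) = (74.01/0.71^3) / (15.65/4.86^3) = 1516.7354

1516.7354


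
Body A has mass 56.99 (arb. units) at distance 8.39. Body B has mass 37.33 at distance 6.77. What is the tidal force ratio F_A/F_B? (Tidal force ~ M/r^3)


Ratio = (M1/r1^3) / (M2/r2^3) = (56.99/8.39^3) / (37.33/6.77^3) = 0.8021

0.8021


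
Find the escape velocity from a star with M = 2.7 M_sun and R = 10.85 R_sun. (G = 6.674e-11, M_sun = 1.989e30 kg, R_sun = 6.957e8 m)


M = 2.7 * 1.989e30 kg = 5.3703e+30 kg; R = 10.85 * 6.957e8 m = 7.548345e+09 m. v_esc = sqrt(2GM/R) = sqrt(2 * 6.674e-11 * 5.3703e+30 / 7.548345e+09) = 308163.7156

308163.7156 m/s


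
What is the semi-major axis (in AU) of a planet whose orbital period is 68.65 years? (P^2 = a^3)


a = P^(2/3) = 68.65^(2/3) = 16.7659

16.7659 AU


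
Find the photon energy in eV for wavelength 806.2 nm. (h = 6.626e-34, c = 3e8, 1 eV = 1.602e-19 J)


E = hc/lambda = 6.626e-34 * 3e8 / 8.062e-07 = 2.466e-19 J = 1.5391 eV

1.5391 eV


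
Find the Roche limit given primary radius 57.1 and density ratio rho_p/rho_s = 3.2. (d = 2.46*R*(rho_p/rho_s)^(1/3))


d_Roche = 2.46 * 57.1 * 3.2^(1/3) = 206.9925

206.9925
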